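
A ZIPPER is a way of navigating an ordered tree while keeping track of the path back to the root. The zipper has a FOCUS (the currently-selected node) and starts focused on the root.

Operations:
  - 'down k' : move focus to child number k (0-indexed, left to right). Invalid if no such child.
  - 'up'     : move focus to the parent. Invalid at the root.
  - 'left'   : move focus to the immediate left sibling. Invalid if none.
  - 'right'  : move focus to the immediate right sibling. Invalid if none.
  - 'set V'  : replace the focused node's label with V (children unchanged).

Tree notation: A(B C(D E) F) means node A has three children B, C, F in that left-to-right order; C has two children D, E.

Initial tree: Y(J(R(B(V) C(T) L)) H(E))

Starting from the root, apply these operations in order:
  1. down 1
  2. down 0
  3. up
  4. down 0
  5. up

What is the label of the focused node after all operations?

Answer: H

Derivation:
Step 1 (down 1): focus=H path=1 depth=1 children=['E'] left=['J'] right=[] parent=Y
Step 2 (down 0): focus=E path=1/0 depth=2 children=[] left=[] right=[] parent=H
Step 3 (up): focus=H path=1 depth=1 children=['E'] left=['J'] right=[] parent=Y
Step 4 (down 0): focus=E path=1/0 depth=2 children=[] left=[] right=[] parent=H
Step 5 (up): focus=H path=1 depth=1 children=['E'] left=['J'] right=[] parent=Y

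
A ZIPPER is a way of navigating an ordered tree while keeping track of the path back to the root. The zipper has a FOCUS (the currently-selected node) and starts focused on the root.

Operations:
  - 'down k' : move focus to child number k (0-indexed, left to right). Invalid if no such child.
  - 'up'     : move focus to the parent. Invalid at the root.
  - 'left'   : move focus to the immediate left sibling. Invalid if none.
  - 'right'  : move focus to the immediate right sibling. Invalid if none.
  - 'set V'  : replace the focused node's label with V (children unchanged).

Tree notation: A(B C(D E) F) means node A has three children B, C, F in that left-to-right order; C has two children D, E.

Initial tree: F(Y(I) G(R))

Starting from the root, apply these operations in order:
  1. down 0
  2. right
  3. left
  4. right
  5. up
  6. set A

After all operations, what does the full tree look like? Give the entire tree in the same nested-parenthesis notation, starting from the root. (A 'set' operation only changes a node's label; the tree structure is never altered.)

Answer: A(Y(I) G(R))

Derivation:
Step 1 (down 0): focus=Y path=0 depth=1 children=['I'] left=[] right=['G'] parent=F
Step 2 (right): focus=G path=1 depth=1 children=['R'] left=['Y'] right=[] parent=F
Step 3 (left): focus=Y path=0 depth=1 children=['I'] left=[] right=['G'] parent=F
Step 4 (right): focus=G path=1 depth=1 children=['R'] left=['Y'] right=[] parent=F
Step 5 (up): focus=F path=root depth=0 children=['Y', 'G'] (at root)
Step 6 (set A): focus=A path=root depth=0 children=['Y', 'G'] (at root)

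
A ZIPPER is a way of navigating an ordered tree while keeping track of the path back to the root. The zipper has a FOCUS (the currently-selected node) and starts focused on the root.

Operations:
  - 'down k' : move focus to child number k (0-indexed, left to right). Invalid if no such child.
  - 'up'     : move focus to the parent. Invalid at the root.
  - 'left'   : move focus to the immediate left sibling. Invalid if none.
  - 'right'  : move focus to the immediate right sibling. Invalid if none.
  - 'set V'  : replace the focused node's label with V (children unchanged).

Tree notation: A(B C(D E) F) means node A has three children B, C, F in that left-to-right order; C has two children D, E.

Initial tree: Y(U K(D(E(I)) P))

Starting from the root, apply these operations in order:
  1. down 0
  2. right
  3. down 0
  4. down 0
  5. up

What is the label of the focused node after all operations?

Step 1 (down 0): focus=U path=0 depth=1 children=[] left=[] right=['K'] parent=Y
Step 2 (right): focus=K path=1 depth=1 children=['D', 'P'] left=['U'] right=[] parent=Y
Step 3 (down 0): focus=D path=1/0 depth=2 children=['E'] left=[] right=['P'] parent=K
Step 4 (down 0): focus=E path=1/0/0 depth=3 children=['I'] left=[] right=[] parent=D
Step 5 (up): focus=D path=1/0 depth=2 children=['E'] left=[] right=['P'] parent=K

Answer: D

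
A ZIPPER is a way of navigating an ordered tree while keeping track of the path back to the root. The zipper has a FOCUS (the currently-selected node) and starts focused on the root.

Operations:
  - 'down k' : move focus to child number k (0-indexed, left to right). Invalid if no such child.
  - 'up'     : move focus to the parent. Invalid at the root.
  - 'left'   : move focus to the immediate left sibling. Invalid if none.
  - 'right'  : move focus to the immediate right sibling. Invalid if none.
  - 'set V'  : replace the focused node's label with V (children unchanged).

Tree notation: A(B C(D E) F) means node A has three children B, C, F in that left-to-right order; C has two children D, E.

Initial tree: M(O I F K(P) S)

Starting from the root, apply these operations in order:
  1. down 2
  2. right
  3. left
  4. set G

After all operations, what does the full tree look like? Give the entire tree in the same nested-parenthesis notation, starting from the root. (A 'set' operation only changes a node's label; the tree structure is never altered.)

Answer: M(O I G K(P) S)

Derivation:
Step 1 (down 2): focus=F path=2 depth=1 children=[] left=['O', 'I'] right=['K', 'S'] parent=M
Step 2 (right): focus=K path=3 depth=1 children=['P'] left=['O', 'I', 'F'] right=['S'] parent=M
Step 3 (left): focus=F path=2 depth=1 children=[] left=['O', 'I'] right=['K', 'S'] parent=M
Step 4 (set G): focus=G path=2 depth=1 children=[] left=['O', 'I'] right=['K', 'S'] parent=M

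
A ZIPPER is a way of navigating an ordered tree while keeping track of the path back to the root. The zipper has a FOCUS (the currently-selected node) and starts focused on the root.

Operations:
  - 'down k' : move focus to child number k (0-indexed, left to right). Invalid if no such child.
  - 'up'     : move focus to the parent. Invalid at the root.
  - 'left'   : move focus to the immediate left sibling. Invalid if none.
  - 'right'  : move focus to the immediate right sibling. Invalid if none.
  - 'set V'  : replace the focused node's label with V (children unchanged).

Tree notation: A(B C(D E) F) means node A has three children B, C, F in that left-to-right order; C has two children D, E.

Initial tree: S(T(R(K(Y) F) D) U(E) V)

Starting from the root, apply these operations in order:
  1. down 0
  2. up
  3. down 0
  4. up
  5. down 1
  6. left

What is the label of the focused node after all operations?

Step 1 (down 0): focus=T path=0 depth=1 children=['R', 'D'] left=[] right=['U', 'V'] parent=S
Step 2 (up): focus=S path=root depth=0 children=['T', 'U', 'V'] (at root)
Step 3 (down 0): focus=T path=0 depth=1 children=['R', 'D'] left=[] right=['U', 'V'] parent=S
Step 4 (up): focus=S path=root depth=0 children=['T', 'U', 'V'] (at root)
Step 5 (down 1): focus=U path=1 depth=1 children=['E'] left=['T'] right=['V'] parent=S
Step 6 (left): focus=T path=0 depth=1 children=['R', 'D'] left=[] right=['U', 'V'] parent=S

Answer: T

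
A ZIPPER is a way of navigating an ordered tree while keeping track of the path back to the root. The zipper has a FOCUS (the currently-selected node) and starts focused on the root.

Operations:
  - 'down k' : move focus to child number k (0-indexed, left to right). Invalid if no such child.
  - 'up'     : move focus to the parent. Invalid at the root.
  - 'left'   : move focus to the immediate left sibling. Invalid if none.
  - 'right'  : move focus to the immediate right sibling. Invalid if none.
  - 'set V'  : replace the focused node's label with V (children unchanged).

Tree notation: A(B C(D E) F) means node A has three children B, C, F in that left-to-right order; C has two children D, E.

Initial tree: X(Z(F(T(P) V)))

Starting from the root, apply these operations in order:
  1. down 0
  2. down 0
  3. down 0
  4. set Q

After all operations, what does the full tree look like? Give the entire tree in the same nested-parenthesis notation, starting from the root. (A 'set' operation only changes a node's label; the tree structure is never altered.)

Step 1 (down 0): focus=Z path=0 depth=1 children=['F'] left=[] right=[] parent=X
Step 2 (down 0): focus=F path=0/0 depth=2 children=['T', 'V'] left=[] right=[] parent=Z
Step 3 (down 0): focus=T path=0/0/0 depth=3 children=['P'] left=[] right=['V'] parent=F
Step 4 (set Q): focus=Q path=0/0/0 depth=3 children=['P'] left=[] right=['V'] parent=F

Answer: X(Z(F(Q(P) V)))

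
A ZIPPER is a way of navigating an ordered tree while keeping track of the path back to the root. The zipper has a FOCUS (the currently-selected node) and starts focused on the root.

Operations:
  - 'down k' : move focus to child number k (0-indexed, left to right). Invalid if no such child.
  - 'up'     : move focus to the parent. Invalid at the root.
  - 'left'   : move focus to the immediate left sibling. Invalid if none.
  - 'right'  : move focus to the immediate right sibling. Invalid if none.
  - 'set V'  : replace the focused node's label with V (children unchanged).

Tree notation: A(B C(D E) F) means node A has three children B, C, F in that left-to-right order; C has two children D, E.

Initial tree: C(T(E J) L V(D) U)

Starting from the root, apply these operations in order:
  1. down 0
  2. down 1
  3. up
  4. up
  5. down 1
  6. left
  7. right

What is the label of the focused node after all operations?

Step 1 (down 0): focus=T path=0 depth=1 children=['E', 'J'] left=[] right=['L', 'V', 'U'] parent=C
Step 2 (down 1): focus=J path=0/1 depth=2 children=[] left=['E'] right=[] parent=T
Step 3 (up): focus=T path=0 depth=1 children=['E', 'J'] left=[] right=['L', 'V', 'U'] parent=C
Step 4 (up): focus=C path=root depth=0 children=['T', 'L', 'V', 'U'] (at root)
Step 5 (down 1): focus=L path=1 depth=1 children=[] left=['T'] right=['V', 'U'] parent=C
Step 6 (left): focus=T path=0 depth=1 children=['E', 'J'] left=[] right=['L', 'V', 'U'] parent=C
Step 7 (right): focus=L path=1 depth=1 children=[] left=['T'] right=['V', 'U'] parent=C

Answer: L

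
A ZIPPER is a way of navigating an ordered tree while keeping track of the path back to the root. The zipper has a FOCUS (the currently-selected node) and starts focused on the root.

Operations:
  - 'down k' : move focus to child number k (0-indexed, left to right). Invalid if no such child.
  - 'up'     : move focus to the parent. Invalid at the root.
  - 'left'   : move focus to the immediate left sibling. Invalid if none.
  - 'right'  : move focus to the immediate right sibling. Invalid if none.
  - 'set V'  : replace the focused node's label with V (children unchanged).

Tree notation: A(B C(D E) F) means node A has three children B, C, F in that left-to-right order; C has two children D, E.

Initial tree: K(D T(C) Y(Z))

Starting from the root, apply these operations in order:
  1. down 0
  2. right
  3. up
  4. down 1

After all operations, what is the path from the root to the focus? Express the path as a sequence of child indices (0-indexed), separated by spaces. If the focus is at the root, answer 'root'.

Step 1 (down 0): focus=D path=0 depth=1 children=[] left=[] right=['T', 'Y'] parent=K
Step 2 (right): focus=T path=1 depth=1 children=['C'] left=['D'] right=['Y'] parent=K
Step 3 (up): focus=K path=root depth=0 children=['D', 'T', 'Y'] (at root)
Step 4 (down 1): focus=T path=1 depth=1 children=['C'] left=['D'] right=['Y'] parent=K

Answer: 1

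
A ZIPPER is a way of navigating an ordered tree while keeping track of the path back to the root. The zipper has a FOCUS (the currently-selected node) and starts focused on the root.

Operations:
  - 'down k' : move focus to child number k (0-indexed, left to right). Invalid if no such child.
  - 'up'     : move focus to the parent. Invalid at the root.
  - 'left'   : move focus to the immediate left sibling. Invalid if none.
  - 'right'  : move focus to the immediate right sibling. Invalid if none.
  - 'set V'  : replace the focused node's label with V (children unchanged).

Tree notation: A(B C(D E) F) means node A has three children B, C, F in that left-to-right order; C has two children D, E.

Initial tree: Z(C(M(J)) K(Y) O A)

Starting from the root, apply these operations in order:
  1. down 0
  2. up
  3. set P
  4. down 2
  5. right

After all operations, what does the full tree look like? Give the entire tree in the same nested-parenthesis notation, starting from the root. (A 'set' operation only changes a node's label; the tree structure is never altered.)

Step 1 (down 0): focus=C path=0 depth=1 children=['M'] left=[] right=['K', 'O', 'A'] parent=Z
Step 2 (up): focus=Z path=root depth=0 children=['C', 'K', 'O', 'A'] (at root)
Step 3 (set P): focus=P path=root depth=0 children=['C', 'K', 'O', 'A'] (at root)
Step 4 (down 2): focus=O path=2 depth=1 children=[] left=['C', 'K'] right=['A'] parent=P
Step 5 (right): focus=A path=3 depth=1 children=[] left=['C', 'K', 'O'] right=[] parent=P

Answer: P(C(M(J)) K(Y) O A)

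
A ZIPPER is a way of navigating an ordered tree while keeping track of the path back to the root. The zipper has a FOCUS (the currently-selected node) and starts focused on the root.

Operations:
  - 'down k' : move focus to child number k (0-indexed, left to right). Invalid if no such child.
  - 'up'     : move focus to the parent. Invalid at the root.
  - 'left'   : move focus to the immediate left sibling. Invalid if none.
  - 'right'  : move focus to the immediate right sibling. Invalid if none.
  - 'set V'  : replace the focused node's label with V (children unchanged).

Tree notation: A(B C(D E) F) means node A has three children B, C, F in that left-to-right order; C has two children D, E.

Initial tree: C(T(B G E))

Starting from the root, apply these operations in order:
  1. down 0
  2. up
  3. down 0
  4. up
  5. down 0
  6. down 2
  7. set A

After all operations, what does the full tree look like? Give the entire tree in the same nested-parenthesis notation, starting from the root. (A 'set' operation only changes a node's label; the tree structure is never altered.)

Step 1 (down 0): focus=T path=0 depth=1 children=['B', 'G', 'E'] left=[] right=[] parent=C
Step 2 (up): focus=C path=root depth=0 children=['T'] (at root)
Step 3 (down 0): focus=T path=0 depth=1 children=['B', 'G', 'E'] left=[] right=[] parent=C
Step 4 (up): focus=C path=root depth=0 children=['T'] (at root)
Step 5 (down 0): focus=T path=0 depth=1 children=['B', 'G', 'E'] left=[] right=[] parent=C
Step 6 (down 2): focus=E path=0/2 depth=2 children=[] left=['B', 'G'] right=[] parent=T
Step 7 (set A): focus=A path=0/2 depth=2 children=[] left=['B', 'G'] right=[] parent=T

Answer: C(T(B G A))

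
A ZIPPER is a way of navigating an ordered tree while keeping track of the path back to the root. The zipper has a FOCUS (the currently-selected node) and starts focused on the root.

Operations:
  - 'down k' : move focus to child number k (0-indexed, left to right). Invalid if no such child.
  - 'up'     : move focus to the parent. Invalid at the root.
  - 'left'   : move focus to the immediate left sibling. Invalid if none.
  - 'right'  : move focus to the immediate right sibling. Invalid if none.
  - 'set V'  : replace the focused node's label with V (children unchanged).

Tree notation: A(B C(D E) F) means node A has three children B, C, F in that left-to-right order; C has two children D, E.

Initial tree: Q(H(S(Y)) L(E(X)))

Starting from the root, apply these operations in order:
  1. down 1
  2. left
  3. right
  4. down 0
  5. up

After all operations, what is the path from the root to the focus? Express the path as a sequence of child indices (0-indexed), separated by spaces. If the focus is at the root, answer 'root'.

Step 1 (down 1): focus=L path=1 depth=1 children=['E'] left=['H'] right=[] parent=Q
Step 2 (left): focus=H path=0 depth=1 children=['S'] left=[] right=['L'] parent=Q
Step 3 (right): focus=L path=1 depth=1 children=['E'] left=['H'] right=[] parent=Q
Step 4 (down 0): focus=E path=1/0 depth=2 children=['X'] left=[] right=[] parent=L
Step 5 (up): focus=L path=1 depth=1 children=['E'] left=['H'] right=[] parent=Q

Answer: 1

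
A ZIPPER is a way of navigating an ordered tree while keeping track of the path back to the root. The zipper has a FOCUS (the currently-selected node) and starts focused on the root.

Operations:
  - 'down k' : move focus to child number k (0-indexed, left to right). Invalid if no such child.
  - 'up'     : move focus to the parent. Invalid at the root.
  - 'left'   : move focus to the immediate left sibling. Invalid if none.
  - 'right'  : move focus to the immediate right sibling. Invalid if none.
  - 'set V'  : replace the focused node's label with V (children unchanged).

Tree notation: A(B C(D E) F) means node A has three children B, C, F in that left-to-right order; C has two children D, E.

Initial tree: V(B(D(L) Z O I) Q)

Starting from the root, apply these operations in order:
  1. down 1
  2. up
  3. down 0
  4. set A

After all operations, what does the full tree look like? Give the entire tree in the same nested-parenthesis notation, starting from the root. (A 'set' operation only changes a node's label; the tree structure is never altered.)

Step 1 (down 1): focus=Q path=1 depth=1 children=[] left=['B'] right=[] parent=V
Step 2 (up): focus=V path=root depth=0 children=['B', 'Q'] (at root)
Step 3 (down 0): focus=B path=0 depth=1 children=['D', 'Z', 'O', 'I'] left=[] right=['Q'] parent=V
Step 4 (set A): focus=A path=0 depth=1 children=['D', 'Z', 'O', 'I'] left=[] right=['Q'] parent=V

Answer: V(A(D(L) Z O I) Q)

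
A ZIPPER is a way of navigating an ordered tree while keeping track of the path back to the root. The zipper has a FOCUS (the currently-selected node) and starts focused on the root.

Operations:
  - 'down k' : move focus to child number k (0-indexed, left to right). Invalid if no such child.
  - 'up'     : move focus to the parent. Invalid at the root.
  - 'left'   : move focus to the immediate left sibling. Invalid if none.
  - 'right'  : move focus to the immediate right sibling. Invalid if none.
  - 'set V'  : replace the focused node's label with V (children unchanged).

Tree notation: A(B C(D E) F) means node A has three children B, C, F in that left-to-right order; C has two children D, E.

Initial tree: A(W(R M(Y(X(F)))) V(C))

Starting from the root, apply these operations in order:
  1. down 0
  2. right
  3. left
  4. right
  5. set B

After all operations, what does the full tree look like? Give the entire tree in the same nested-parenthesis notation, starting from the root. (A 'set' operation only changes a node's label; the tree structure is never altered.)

Step 1 (down 0): focus=W path=0 depth=1 children=['R', 'M'] left=[] right=['V'] parent=A
Step 2 (right): focus=V path=1 depth=1 children=['C'] left=['W'] right=[] parent=A
Step 3 (left): focus=W path=0 depth=1 children=['R', 'M'] left=[] right=['V'] parent=A
Step 4 (right): focus=V path=1 depth=1 children=['C'] left=['W'] right=[] parent=A
Step 5 (set B): focus=B path=1 depth=1 children=['C'] left=['W'] right=[] parent=A

Answer: A(W(R M(Y(X(F)))) B(C))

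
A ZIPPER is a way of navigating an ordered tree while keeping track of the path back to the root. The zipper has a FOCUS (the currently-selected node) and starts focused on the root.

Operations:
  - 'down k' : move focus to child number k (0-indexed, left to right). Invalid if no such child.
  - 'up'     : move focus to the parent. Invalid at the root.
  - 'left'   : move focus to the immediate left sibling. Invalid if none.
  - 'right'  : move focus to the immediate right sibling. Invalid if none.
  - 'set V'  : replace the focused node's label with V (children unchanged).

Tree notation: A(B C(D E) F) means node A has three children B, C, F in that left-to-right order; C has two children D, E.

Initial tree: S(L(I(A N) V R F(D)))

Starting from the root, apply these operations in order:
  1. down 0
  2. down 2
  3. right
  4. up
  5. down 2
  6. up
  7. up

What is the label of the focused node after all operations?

Answer: S

Derivation:
Step 1 (down 0): focus=L path=0 depth=1 children=['I', 'V', 'R', 'F'] left=[] right=[] parent=S
Step 2 (down 2): focus=R path=0/2 depth=2 children=[] left=['I', 'V'] right=['F'] parent=L
Step 3 (right): focus=F path=0/3 depth=2 children=['D'] left=['I', 'V', 'R'] right=[] parent=L
Step 4 (up): focus=L path=0 depth=1 children=['I', 'V', 'R', 'F'] left=[] right=[] parent=S
Step 5 (down 2): focus=R path=0/2 depth=2 children=[] left=['I', 'V'] right=['F'] parent=L
Step 6 (up): focus=L path=0 depth=1 children=['I', 'V', 'R', 'F'] left=[] right=[] parent=S
Step 7 (up): focus=S path=root depth=0 children=['L'] (at root)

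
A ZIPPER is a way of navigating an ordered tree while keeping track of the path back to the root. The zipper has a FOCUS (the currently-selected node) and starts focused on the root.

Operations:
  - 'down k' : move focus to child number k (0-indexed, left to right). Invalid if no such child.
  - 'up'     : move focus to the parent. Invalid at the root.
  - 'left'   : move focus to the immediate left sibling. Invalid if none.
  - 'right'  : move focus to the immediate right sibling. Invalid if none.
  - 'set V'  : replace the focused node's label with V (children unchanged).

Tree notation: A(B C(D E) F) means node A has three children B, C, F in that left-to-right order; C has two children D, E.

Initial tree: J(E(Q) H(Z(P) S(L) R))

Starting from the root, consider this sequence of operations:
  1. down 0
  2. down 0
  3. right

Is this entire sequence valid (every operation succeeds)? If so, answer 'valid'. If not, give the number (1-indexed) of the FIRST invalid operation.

Answer: 3

Derivation:
Step 1 (down 0): focus=E path=0 depth=1 children=['Q'] left=[] right=['H'] parent=J
Step 2 (down 0): focus=Q path=0/0 depth=2 children=[] left=[] right=[] parent=E
Step 3 (right): INVALID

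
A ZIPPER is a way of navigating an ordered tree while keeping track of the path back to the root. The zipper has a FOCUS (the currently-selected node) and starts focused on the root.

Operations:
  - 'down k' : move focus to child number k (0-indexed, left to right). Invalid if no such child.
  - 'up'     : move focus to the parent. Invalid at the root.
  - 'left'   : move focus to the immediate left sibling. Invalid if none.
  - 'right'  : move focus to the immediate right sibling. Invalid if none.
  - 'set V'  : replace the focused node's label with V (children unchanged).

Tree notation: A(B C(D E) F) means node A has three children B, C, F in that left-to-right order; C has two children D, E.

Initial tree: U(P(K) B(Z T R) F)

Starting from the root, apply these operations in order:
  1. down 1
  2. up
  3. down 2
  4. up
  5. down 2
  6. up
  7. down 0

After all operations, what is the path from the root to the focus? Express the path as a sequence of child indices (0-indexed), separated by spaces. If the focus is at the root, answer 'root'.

Answer: 0

Derivation:
Step 1 (down 1): focus=B path=1 depth=1 children=['Z', 'T', 'R'] left=['P'] right=['F'] parent=U
Step 2 (up): focus=U path=root depth=0 children=['P', 'B', 'F'] (at root)
Step 3 (down 2): focus=F path=2 depth=1 children=[] left=['P', 'B'] right=[] parent=U
Step 4 (up): focus=U path=root depth=0 children=['P', 'B', 'F'] (at root)
Step 5 (down 2): focus=F path=2 depth=1 children=[] left=['P', 'B'] right=[] parent=U
Step 6 (up): focus=U path=root depth=0 children=['P', 'B', 'F'] (at root)
Step 7 (down 0): focus=P path=0 depth=1 children=['K'] left=[] right=['B', 'F'] parent=U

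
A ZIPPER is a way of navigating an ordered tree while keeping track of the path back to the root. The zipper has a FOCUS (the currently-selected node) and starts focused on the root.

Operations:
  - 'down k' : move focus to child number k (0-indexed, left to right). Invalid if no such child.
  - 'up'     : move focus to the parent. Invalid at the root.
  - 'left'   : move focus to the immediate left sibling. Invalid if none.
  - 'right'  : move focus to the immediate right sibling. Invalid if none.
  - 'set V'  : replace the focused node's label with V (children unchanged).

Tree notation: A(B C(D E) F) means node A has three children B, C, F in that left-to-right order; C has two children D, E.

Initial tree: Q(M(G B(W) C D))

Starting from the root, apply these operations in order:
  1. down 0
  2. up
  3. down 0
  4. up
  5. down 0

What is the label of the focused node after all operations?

Step 1 (down 0): focus=M path=0 depth=1 children=['G', 'B', 'C', 'D'] left=[] right=[] parent=Q
Step 2 (up): focus=Q path=root depth=0 children=['M'] (at root)
Step 3 (down 0): focus=M path=0 depth=1 children=['G', 'B', 'C', 'D'] left=[] right=[] parent=Q
Step 4 (up): focus=Q path=root depth=0 children=['M'] (at root)
Step 5 (down 0): focus=M path=0 depth=1 children=['G', 'B', 'C', 'D'] left=[] right=[] parent=Q

Answer: M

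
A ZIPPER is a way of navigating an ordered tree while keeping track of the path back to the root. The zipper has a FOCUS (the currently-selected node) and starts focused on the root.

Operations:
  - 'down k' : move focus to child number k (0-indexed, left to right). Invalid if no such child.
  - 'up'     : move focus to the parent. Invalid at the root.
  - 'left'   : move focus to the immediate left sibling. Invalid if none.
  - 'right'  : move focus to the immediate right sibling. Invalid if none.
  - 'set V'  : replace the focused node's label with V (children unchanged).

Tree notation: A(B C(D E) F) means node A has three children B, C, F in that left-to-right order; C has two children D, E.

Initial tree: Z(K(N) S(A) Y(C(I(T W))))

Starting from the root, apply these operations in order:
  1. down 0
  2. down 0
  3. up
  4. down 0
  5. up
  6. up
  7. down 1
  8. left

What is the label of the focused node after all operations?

Answer: K

Derivation:
Step 1 (down 0): focus=K path=0 depth=1 children=['N'] left=[] right=['S', 'Y'] parent=Z
Step 2 (down 0): focus=N path=0/0 depth=2 children=[] left=[] right=[] parent=K
Step 3 (up): focus=K path=0 depth=1 children=['N'] left=[] right=['S', 'Y'] parent=Z
Step 4 (down 0): focus=N path=0/0 depth=2 children=[] left=[] right=[] parent=K
Step 5 (up): focus=K path=0 depth=1 children=['N'] left=[] right=['S', 'Y'] parent=Z
Step 6 (up): focus=Z path=root depth=0 children=['K', 'S', 'Y'] (at root)
Step 7 (down 1): focus=S path=1 depth=1 children=['A'] left=['K'] right=['Y'] parent=Z
Step 8 (left): focus=K path=0 depth=1 children=['N'] left=[] right=['S', 'Y'] parent=Z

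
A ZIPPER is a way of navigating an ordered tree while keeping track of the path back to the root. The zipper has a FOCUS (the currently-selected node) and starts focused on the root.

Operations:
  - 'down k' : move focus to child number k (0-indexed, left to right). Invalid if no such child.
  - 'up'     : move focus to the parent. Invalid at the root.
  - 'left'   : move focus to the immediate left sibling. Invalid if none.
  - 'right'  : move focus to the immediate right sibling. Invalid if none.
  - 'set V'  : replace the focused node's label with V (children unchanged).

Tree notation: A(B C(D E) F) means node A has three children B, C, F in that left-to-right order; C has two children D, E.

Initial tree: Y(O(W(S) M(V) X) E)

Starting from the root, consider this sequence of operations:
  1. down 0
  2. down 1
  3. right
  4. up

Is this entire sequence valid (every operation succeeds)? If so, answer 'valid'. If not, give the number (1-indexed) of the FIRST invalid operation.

Answer: valid

Derivation:
Step 1 (down 0): focus=O path=0 depth=1 children=['W', 'M', 'X'] left=[] right=['E'] parent=Y
Step 2 (down 1): focus=M path=0/1 depth=2 children=['V'] left=['W'] right=['X'] parent=O
Step 3 (right): focus=X path=0/2 depth=2 children=[] left=['W', 'M'] right=[] parent=O
Step 4 (up): focus=O path=0 depth=1 children=['W', 'M', 'X'] left=[] right=['E'] parent=Y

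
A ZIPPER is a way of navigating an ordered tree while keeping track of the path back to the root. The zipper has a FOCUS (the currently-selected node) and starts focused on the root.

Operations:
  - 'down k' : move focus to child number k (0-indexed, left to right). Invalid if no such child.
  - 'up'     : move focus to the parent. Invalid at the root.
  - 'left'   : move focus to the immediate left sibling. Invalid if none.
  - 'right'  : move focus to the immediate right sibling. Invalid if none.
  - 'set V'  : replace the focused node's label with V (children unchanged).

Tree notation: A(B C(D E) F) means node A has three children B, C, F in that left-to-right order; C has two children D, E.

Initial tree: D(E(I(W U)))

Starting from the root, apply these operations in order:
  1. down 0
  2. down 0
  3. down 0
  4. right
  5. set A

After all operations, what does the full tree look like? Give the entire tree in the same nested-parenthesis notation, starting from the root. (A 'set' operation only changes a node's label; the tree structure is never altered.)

Answer: D(E(I(W A)))

Derivation:
Step 1 (down 0): focus=E path=0 depth=1 children=['I'] left=[] right=[] parent=D
Step 2 (down 0): focus=I path=0/0 depth=2 children=['W', 'U'] left=[] right=[] parent=E
Step 3 (down 0): focus=W path=0/0/0 depth=3 children=[] left=[] right=['U'] parent=I
Step 4 (right): focus=U path=0/0/1 depth=3 children=[] left=['W'] right=[] parent=I
Step 5 (set A): focus=A path=0/0/1 depth=3 children=[] left=['W'] right=[] parent=I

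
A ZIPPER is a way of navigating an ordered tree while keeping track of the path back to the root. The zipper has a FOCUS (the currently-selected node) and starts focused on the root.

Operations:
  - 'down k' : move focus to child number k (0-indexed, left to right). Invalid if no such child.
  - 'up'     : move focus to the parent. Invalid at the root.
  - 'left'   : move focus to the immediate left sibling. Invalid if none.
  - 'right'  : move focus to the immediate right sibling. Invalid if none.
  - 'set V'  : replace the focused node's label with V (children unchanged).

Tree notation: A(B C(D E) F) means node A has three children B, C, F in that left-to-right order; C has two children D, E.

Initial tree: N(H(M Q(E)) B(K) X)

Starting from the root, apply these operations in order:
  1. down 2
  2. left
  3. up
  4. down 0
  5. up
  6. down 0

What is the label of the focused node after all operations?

Step 1 (down 2): focus=X path=2 depth=1 children=[] left=['H', 'B'] right=[] parent=N
Step 2 (left): focus=B path=1 depth=1 children=['K'] left=['H'] right=['X'] parent=N
Step 3 (up): focus=N path=root depth=0 children=['H', 'B', 'X'] (at root)
Step 4 (down 0): focus=H path=0 depth=1 children=['M', 'Q'] left=[] right=['B', 'X'] parent=N
Step 5 (up): focus=N path=root depth=0 children=['H', 'B', 'X'] (at root)
Step 6 (down 0): focus=H path=0 depth=1 children=['M', 'Q'] left=[] right=['B', 'X'] parent=N

Answer: H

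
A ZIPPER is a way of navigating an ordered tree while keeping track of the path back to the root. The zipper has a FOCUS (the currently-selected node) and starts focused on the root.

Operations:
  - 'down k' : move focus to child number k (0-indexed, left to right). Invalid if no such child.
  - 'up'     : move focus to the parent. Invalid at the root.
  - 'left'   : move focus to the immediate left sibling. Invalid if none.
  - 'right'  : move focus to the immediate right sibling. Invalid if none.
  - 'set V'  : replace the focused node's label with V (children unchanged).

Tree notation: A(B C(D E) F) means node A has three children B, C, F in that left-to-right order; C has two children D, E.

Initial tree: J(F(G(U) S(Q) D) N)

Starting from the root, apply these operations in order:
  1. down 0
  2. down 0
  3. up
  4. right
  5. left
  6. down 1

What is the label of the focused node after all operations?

Step 1 (down 0): focus=F path=0 depth=1 children=['G', 'S', 'D'] left=[] right=['N'] parent=J
Step 2 (down 0): focus=G path=0/0 depth=2 children=['U'] left=[] right=['S', 'D'] parent=F
Step 3 (up): focus=F path=0 depth=1 children=['G', 'S', 'D'] left=[] right=['N'] parent=J
Step 4 (right): focus=N path=1 depth=1 children=[] left=['F'] right=[] parent=J
Step 5 (left): focus=F path=0 depth=1 children=['G', 'S', 'D'] left=[] right=['N'] parent=J
Step 6 (down 1): focus=S path=0/1 depth=2 children=['Q'] left=['G'] right=['D'] parent=F

Answer: S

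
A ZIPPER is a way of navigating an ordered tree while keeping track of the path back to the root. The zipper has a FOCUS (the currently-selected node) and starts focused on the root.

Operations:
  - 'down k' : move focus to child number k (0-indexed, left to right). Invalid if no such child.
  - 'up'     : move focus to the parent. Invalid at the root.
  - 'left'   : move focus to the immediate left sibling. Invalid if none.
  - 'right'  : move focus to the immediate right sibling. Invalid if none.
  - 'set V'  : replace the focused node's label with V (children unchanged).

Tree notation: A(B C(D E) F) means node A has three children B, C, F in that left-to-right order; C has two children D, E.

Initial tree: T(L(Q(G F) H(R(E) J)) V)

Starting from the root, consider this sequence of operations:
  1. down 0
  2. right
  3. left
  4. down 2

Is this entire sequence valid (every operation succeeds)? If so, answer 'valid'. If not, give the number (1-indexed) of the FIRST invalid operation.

Step 1 (down 0): focus=L path=0 depth=1 children=['Q', 'H'] left=[] right=['V'] parent=T
Step 2 (right): focus=V path=1 depth=1 children=[] left=['L'] right=[] parent=T
Step 3 (left): focus=L path=0 depth=1 children=['Q', 'H'] left=[] right=['V'] parent=T
Step 4 (down 2): INVALID

Answer: 4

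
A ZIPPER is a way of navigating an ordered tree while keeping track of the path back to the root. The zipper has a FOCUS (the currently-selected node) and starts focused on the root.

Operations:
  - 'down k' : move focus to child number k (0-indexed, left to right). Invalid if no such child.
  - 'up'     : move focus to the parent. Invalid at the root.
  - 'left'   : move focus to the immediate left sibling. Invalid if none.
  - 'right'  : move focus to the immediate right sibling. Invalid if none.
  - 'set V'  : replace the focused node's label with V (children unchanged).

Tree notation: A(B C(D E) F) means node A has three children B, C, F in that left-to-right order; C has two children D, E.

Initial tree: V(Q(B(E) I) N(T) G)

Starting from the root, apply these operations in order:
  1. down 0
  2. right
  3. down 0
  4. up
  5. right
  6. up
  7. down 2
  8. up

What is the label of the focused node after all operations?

Step 1 (down 0): focus=Q path=0 depth=1 children=['B', 'I'] left=[] right=['N', 'G'] parent=V
Step 2 (right): focus=N path=1 depth=1 children=['T'] left=['Q'] right=['G'] parent=V
Step 3 (down 0): focus=T path=1/0 depth=2 children=[] left=[] right=[] parent=N
Step 4 (up): focus=N path=1 depth=1 children=['T'] left=['Q'] right=['G'] parent=V
Step 5 (right): focus=G path=2 depth=1 children=[] left=['Q', 'N'] right=[] parent=V
Step 6 (up): focus=V path=root depth=0 children=['Q', 'N', 'G'] (at root)
Step 7 (down 2): focus=G path=2 depth=1 children=[] left=['Q', 'N'] right=[] parent=V
Step 8 (up): focus=V path=root depth=0 children=['Q', 'N', 'G'] (at root)

Answer: V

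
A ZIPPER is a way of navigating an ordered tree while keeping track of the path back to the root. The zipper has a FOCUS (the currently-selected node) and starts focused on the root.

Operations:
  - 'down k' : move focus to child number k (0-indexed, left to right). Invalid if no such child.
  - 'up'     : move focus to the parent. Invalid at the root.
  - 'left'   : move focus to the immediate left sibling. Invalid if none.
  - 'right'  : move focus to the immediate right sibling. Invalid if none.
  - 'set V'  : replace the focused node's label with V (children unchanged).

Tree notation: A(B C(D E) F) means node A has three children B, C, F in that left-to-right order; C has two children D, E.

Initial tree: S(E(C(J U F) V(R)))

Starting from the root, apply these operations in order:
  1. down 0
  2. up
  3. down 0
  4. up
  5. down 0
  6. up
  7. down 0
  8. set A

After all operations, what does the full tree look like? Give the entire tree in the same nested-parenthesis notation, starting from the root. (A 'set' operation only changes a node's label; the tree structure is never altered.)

Answer: S(A(C(J U F) V(R)))

Derivation:
Step 1 (down 0): focus=E path=0 depth=1 children=['C', 'V'] left=[] right=[] parent=S
Step 2 (up): focus=S path=root depth=0 children=['E'] (at root)
Step 3 (down 0): focus=E path=0 depth=1 children=['C', 'V'] left=[] right=[] parent=S
Step 4 (up): focus=S path=root depth=0 children=['E'] (at root)
Step 5 (down 0): focus=E path=0 depth=1 children=['C', 'V'] left=[] right=[] parent=S
Step 6 (up): focus=S path=root depth=0 children=['E'] (at root)
Step 7 (down 0): focus=E path=0 depth=1 children=['C', 'V'] left=[] right=[] parent=S
Step 8 (set A): focus=A path=0 depth=1 children=['C', 'V'] left=[] right=[] parent=S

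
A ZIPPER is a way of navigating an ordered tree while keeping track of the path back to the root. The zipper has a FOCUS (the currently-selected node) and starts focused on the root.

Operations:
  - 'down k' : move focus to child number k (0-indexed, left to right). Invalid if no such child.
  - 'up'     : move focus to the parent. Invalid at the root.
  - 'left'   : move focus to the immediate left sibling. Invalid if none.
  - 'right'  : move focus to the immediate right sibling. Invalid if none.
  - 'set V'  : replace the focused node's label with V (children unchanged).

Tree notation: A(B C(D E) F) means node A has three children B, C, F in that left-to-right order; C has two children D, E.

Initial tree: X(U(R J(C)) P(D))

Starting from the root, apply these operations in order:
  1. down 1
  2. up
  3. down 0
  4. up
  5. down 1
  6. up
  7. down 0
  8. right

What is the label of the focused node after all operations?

Step 1 (down 1): focus=P path=1 depth=1 children=['D'] left=['U'] right=[] parent=X
Step 2 (up): focus=X path=root depth=0 children=['U', 'P'] (at root)
Step 3 (down 0): focus=U path=0 depth=1 children=['R', 'J'] left=[] right=['P'] parent=X
Step 4 (up): focus=X path=root depth=0 children=['U', 'P'] (at root)
Step 5 (down 1): focus=P path=1 depth=1 children=['D'] left=['U'] right=[] parent=X
Step 6 (up): focus=X path=root depth=0 children=['U', 'P'] (at root)
Step 7 (down 0): focus=U path=0 depth=1 children=['R', 'J'] left=[] right=['P'] parent=X
Step 8 (right): focus=P path=1 depth=1 children=['D'] left=['U'] right=[] parent=X

Answer: P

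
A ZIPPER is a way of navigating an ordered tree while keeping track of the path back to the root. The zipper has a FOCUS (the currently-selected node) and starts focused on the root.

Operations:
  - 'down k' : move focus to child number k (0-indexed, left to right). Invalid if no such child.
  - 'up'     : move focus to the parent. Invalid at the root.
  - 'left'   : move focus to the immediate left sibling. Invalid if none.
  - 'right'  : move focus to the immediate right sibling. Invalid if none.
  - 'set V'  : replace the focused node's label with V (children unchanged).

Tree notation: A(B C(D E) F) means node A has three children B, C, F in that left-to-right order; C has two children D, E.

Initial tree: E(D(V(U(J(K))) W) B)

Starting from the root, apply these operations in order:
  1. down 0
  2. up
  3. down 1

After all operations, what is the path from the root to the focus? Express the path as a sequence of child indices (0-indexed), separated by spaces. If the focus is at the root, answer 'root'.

Answer: 1

Derivation:
Step 1 (down 0): focus=D path=0 depth=1 children=['V', 'W'] left=[] right=['B'] parent=E
Step 2 (up): focus=E path=root depth=0 children=['D', 'B'] (at root)
Step 3 (down 1): focus=B path=1 depth=1 children=[] left=['D'] right=[] parent=E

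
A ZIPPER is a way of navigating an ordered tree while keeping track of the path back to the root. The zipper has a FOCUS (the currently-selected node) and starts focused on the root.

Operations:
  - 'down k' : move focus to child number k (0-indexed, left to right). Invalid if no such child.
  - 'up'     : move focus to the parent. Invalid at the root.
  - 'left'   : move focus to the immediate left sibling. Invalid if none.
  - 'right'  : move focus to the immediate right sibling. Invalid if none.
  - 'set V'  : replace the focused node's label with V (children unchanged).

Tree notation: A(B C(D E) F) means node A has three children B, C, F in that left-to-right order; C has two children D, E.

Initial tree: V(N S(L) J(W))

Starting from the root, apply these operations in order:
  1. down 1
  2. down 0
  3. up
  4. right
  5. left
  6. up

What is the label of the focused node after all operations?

Step 1 (down 1): focus=S path=1 depth=1 children=['L'] left=['N'] right=['J'] parent=V
Step 2 (down 0): focus=L path=1/0 depth=2 children=[] left=[] right=[] parent=S
Step 3 (up): focus=S path=1 depth=1 children=['L'] left=['N'] right=['J'] parent=V
Step 4 (right): focus=J path=2 depth=1 children=['W'] left=['N', 'S'] right=[] parent=V
Step 5 (left): focus=S path=1 depth=1 children=['L'] left=['N'] right=['J'] parent=V
Step 6 (up): focus=V path=root depth=0 children=['N', 'S', 'J'] (at root)

Answer: V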